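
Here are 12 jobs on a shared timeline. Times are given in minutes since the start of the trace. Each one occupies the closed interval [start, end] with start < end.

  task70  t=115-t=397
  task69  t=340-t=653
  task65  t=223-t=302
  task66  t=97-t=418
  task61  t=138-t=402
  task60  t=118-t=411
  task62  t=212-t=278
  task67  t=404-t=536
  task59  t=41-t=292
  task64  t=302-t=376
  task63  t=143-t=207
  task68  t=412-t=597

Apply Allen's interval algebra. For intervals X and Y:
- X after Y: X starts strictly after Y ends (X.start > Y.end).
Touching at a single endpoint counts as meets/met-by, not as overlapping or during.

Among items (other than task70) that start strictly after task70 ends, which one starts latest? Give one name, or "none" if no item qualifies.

Target task70 = [t=115, t=397].
task59 [t=41, t=292] → overlaps → excluded.
task60 [t=118, t=411] → overlapped-by → excluded.
task61 [t=138, t=402] → overlapped-by → excluded.
task62 [t=212, t=278] → during → excluded.
task63 [t=143, t=207] → during → excluded.
task64 [t=302, t=376] → during → excluded.
task65 [t=223, t=302] → during → excluded.
task66 [t=97, t=418] → contains → excluded.
task67 [t=404, t=536] → after → candidate.
task68 [t=412, t=597] → after → candidate.
task69 [t=340, t=653] → overlapped-by → excluded.
Among candidates, latest start is t=412 → task68.

task68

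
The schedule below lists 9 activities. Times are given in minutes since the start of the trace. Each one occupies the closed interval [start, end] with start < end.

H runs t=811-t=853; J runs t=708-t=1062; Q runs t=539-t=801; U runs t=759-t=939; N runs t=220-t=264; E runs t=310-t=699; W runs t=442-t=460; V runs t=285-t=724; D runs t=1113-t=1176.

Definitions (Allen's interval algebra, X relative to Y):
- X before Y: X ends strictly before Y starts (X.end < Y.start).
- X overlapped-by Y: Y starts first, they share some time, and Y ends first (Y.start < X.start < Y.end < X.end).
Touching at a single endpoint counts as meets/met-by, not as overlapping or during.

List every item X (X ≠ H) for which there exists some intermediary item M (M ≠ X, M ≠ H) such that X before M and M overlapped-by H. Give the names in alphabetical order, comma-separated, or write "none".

Target H = [t=811, t=853].
Intermediaries M with M overlapped-by H: none.
Union: none.

none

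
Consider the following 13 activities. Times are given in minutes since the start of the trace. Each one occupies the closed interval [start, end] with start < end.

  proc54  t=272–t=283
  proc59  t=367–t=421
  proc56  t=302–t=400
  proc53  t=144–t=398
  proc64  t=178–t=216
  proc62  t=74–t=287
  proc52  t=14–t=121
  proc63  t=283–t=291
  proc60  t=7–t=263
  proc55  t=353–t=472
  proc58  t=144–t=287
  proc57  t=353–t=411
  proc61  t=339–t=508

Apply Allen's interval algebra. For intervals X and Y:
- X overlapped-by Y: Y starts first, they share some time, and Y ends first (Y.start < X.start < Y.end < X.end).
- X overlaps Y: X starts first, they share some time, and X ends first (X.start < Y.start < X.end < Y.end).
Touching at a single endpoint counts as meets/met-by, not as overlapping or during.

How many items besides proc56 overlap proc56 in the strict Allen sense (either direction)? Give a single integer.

5

Target proc56 = [t=302, t=400].
proc52 [t=14, t=121] → before → no.
proc53 [t=144, t=398] → overlaps → counts.
proc54 [t=272, t=283] → before → no.
proc55 [t=353, t=472] → overlapped-by → counts.
proc57 [t=353, t=411] → overlapped-by → counts.
proc58 [t=144, t=287] → before → no.
proc59 [t=367, t=421] → overlapped-by → counts.
proc60 [t=7, t=263] → before → no.
proc61 [t=339, t=508] → overlapped-by → counts.
proc62 [t=74, t=287] → before → no.
proc63 [t=283, t=291] → before → no.
proc64 [t=178, t=216] → before → no.
Total: 5.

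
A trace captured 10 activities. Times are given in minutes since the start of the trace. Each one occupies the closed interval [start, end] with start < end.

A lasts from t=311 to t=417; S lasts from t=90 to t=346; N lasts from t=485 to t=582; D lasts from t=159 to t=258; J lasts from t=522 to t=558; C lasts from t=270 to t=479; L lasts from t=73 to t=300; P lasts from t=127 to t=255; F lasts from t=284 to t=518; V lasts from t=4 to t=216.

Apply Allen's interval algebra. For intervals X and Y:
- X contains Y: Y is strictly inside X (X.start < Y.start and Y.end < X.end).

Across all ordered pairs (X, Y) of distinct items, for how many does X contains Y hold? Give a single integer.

Checking all 90 ordered pairs for relation 'contains'; matching pairs in alphabetical order:
(C, A): C contains A ✓
(F, A): F contains A ✓
(L, D): L contains D ✓
(L, P): L contains P ✓
(N, J): N contains J ✓
(S, D): S contains D ✓
(S, P): S contains P ✓
Count: 7.

7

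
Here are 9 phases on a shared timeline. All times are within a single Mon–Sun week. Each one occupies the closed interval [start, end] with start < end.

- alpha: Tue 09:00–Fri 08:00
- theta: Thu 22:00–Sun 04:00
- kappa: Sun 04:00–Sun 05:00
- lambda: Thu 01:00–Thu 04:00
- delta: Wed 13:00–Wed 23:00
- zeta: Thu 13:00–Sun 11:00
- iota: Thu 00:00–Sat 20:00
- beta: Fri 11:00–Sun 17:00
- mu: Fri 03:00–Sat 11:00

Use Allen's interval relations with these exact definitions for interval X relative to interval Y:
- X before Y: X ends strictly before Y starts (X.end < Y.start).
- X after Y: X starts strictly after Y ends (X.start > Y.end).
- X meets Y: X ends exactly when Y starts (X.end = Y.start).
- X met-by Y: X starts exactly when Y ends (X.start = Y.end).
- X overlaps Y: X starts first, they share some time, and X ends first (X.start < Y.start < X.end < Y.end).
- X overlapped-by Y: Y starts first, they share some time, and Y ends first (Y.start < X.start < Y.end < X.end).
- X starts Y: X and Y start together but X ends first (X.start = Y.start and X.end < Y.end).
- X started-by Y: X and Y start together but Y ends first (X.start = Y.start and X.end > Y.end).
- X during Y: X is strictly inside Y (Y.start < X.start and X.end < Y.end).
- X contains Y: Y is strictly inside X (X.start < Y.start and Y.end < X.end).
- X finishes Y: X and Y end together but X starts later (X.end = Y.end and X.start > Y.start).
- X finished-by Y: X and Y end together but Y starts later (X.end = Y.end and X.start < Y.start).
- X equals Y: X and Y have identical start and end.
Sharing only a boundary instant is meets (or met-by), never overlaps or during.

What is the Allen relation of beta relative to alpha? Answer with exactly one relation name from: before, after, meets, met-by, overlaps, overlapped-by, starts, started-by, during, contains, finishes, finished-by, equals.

after

beta = [Fri 11:00, Sun 17:00]; alpha = [Tue 09:00, Fri 08:00].
Compare endpoints: beta.start > alpha.start, beta.start > alpha.end, beta.end > alpha.start, beta.end > alpha.end.
That pattern is 'after'.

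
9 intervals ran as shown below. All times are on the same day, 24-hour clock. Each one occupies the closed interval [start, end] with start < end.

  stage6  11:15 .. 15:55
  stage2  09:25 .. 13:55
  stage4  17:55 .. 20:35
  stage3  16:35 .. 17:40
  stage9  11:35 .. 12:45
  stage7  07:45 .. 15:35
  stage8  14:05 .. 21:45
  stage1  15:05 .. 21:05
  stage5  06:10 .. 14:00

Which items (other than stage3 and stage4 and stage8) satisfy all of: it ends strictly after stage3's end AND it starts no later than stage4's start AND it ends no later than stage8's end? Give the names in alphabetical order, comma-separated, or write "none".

Conditions: its end is strictly after stage3's end (X.end > 17:40) AND its start is no later than stage4's start (X.start <= 17:55) AND its end is no later than stage8's end (X.end <= 21:45).
stage1: end 21:05 > 17:40? ✓; start 15:05 <= 17:55? ✓; end 21:05 <= 21:45? ✓ → yes.
stage2: end 13:55 > 17:40? ✗; start 09:25 <= 17:55? ✓; end 13:55 <= 21:45? ✓ → no.
stage5: end 14:00 > 17:40? ✗; start 06:10 <= 17:55? ✓; end 14:00 <= 21:45? ✓ → no.
stage6: end 15:55 > 17:40? ✗; start 11:15 <= 17:55? ✓; end 15:55 <= 21:45? ✓ → no.
stage7: end 15:35 > 17:40? ✗; start 07:45 <= 17:55? ✓; end 15:35 <= 21:45? ✓ → no.
stage9: end 12:45 > 17:40? ✗; start 11:35 <= 17:55? ✓; end 12:45 <= 21:45? ✓ → no.
Result: stage1.

stage1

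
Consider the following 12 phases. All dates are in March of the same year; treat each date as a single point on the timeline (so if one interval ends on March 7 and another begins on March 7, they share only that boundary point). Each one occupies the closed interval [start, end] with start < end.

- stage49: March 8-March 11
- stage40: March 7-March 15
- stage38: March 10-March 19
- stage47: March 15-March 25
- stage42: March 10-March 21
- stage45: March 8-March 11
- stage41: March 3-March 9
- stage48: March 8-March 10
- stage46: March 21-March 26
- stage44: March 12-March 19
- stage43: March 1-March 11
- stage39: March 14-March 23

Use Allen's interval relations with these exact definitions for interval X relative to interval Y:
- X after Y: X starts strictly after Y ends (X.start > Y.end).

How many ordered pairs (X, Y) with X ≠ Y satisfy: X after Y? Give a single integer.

Checking all 132 ordered pairs for relation 'after'; matching pairs in alphabetical order:
(stage38, stage41): stage38 after stage41 ✓
(stage39, stage41): stage39 after stage41 ✓
(stage39, stage43): stage39 after stage43 ✓
(stage39, stage45): stage39 after stage45 ✓
(stage39, stage48): stage39 after stage48 ✓
(stage39, stage49): stage39 after stage49 ✓
(stage42, stage41): stage42 after stage41 ✓
(stage44, stage41): stage44 after stage41 ✓
(stage44, stage43): stage44 after stage43 ✓
(stage44, stage45): stage44 after stage45 ✓
(stage44, stage48): stage44 after stage48 ✓
(stage44, stage49): stage44 after stage49 ✓
(stage46, stage38): stage46 after stage38 ✓
(stage46, stage40): stage46 after stage40 ✓
(stage46, stage41): stage46 after stage41 ✓
(stage46, stage43): stage46 after stage43 ✓
(stage46, stage44): stage46 after stage44 ✓
(stage46, stage45): stage46 after stage45 ✓
(stage46, stage48): stage46 after stage48 ✓
(stage46, stage49): stage46 after stage49 ✓
(stage47, stage41): stage47 after stage41 ✓
(stage47, stage43): stage47 after stage43 ✓
(stage47, stage45): stage47 after stage45 ✓
(stage47, stage48): stage47 after stage48 ✓
... plus 1 further pairs not listed.
Count: 25.

25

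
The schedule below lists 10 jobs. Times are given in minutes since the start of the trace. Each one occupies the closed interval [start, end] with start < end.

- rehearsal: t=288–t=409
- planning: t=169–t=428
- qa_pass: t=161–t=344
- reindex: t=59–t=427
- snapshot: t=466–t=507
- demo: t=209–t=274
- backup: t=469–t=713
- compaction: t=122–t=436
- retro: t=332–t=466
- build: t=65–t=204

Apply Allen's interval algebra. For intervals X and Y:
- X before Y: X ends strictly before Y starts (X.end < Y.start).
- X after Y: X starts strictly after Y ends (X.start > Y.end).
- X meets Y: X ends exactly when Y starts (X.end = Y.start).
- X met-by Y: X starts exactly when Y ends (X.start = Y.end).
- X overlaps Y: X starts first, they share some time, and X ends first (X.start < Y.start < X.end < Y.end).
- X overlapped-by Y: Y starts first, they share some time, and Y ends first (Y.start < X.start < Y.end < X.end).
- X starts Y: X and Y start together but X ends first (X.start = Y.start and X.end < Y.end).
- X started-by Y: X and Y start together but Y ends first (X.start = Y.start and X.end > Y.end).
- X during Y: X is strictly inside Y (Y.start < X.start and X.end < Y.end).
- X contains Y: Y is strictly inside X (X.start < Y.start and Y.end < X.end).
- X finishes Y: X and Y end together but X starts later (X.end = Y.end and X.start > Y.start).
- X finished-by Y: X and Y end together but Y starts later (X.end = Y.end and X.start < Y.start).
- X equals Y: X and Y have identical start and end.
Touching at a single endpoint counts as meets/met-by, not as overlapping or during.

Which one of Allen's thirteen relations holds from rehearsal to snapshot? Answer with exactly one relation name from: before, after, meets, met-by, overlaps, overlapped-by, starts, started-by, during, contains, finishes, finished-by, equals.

rehearsal = [t=288, t=409]; snapshot = [t=466, t=507].
Compare endpoints: rehearsal.start < snapshot.start, rehearsal.start < snapshot.end, rehearsal.end < snapshot.start, rehearsal.end < snapshot.end.
That pattern is 'before'.

before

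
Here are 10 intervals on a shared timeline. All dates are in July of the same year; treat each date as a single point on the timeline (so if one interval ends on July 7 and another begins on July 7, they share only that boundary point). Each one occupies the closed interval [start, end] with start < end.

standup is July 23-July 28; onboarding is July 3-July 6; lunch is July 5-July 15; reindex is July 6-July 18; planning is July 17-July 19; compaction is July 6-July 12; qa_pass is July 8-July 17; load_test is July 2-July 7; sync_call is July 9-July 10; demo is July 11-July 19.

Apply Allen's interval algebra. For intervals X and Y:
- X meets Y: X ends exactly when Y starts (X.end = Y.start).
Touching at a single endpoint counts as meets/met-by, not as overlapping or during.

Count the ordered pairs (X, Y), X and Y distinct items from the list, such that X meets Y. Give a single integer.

3

Checking all 90 ordered pairs for relation 'meets'; matching pairs in alphabetical order:
(onboarding, compaction): onboarding meets compaction ✓
(onboarding, reindex): onboarding meets reindex ✓
(qa_pass, planning): qa_pass meets planning ✓
Count: 3.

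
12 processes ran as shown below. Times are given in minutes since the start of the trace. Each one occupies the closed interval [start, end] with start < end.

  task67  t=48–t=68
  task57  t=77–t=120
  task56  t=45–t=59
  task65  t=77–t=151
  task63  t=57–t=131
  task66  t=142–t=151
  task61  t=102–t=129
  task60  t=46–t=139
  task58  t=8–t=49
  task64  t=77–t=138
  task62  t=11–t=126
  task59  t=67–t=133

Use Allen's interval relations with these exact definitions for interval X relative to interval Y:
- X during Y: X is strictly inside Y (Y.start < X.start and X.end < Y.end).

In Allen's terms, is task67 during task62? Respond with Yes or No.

task67 = [t=48, t=68], task62 = [t=11, t=126].
Actual relation of task67 to task62: during.
Asked whether 'during' holds → Yes.

Yes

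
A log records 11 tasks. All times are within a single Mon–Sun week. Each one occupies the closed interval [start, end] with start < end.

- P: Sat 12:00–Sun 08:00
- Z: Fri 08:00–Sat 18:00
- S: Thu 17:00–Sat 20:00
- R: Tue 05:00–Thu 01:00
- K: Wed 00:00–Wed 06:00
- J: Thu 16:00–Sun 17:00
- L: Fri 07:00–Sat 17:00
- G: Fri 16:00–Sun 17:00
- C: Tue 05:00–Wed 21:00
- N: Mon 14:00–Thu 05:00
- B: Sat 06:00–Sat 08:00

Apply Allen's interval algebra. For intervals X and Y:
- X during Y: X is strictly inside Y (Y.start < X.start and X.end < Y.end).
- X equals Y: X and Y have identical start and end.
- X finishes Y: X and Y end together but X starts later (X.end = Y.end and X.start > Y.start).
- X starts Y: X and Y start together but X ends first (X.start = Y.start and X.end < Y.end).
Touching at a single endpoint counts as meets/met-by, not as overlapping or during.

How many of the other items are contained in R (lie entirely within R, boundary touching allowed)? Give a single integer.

Target R = [Tue 05:00, Thu 01:00].
B [Sat 06:00, Sat 08:00] → after → no.
C [Tue 05:00, Wed 21:00] → starts → counts.
G [Fri 16:00, Sun 17:00] → after → no.
J [Thu 16:00, Sun 17:00] → after → no.
K [Wed 00:00, Wed 06:00] → during → counts.
L [Fri 07:00, Sat 17:00] → after → no.
N [Mon 14:00, Thu 05:00] → contains → no.
P [Sat 12:00, Sun 08:00] → after → no.
S [Thu 17:00, Sat 20:00] → after → no.
Z [Fri 08:00, Sat 18:00] → after → no.
Total: 2.

2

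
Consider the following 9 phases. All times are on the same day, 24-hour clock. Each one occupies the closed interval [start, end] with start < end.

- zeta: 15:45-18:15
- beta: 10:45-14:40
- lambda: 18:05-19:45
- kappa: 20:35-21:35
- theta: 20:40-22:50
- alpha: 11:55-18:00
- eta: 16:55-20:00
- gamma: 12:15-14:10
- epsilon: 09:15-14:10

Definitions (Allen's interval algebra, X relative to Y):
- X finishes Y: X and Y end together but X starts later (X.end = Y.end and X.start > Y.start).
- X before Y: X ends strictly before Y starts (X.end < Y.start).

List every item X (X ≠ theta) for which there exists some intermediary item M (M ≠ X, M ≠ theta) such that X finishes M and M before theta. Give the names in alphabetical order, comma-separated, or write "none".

Target theta = [20:40, 22:50].
Intermediaries M with M before theta: alpha, beta, epsilon, eta, gamma, lambda, zeta.
Via alpha — items with X finishes alpha: none.
Via beta — items with X finishes beta: none.
Via epsilon — items with X finishes epsilon: gamma.
Via eta — items with X finishes eta: none.
Via gamma — items with X finishes gamma: none.
Via lambda — items with X finishes lambda: none.
Via zeta — items with X finishes zeta: none.
Union: gamma.

gamma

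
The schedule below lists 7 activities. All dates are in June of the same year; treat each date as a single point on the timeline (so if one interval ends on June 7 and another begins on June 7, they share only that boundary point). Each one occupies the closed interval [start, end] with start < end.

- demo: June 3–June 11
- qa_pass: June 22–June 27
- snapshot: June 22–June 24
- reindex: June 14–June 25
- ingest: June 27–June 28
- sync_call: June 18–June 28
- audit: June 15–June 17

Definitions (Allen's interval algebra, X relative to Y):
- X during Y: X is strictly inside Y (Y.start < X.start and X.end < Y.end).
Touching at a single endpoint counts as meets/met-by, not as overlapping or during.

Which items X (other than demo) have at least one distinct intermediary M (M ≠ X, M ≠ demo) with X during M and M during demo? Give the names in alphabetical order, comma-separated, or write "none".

none

Target demo = [June 3, June 11].
Intermediaries M with M during demo: none.
Union: none.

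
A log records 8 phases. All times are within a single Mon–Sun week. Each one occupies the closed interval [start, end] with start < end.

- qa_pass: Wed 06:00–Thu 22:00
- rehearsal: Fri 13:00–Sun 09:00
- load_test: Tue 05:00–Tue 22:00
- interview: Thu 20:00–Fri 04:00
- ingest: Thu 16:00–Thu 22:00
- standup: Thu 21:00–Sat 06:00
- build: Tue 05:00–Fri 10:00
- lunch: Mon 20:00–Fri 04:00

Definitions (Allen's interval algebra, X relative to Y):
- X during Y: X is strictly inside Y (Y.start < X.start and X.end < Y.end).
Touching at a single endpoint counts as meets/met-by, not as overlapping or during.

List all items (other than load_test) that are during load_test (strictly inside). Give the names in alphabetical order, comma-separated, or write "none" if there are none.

none

Target load_test = [Tue 05:00, Tue 22:00].
build [Tue 05:00, Fri 10:00] → started-by → no.
ingest [Thu 16:00, Thu 22:00] → after → no.
interview [Thu 20:00, Fri 04:00] → after → no.
lunch [Mon 20:00, Fri 04:00] → contains → no.
qa_pass [Wed 06:00, Thu 22:00] → after → no.
rehearsal [Fri 13:00, Sun 09:00] → after → no.
standup [Thu 21:00, Sat 06:00] → after → no.
Result: none.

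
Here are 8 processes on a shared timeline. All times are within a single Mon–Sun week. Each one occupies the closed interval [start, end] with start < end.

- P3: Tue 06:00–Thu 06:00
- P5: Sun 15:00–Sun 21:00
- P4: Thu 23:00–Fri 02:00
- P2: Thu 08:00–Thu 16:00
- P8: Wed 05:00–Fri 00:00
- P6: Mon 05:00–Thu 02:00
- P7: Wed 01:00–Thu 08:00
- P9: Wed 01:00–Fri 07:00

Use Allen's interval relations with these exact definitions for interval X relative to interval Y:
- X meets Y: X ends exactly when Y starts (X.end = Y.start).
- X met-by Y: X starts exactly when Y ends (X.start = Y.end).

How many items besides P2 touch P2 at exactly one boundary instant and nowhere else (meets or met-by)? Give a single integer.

Target P2 = [Thu 08:00, Thu 16:00].
P3 [Tue 06:00, Thu 06:00] → before → no.
P4 [Thu 23:00, Fri 02:00] → after → no.
P5 [Sun 15:00, Sun 21:00] → after → no.
P6 [Mon 05:00, Thu 02:00] → before → no.
P7 [Wed 01:00, Thu 08:00] → meets → counts.
P8 [Wed 05:00, Fri 00:00] → contains → no.
P9 [Wed 01:00, Fri 07:00] → contains → no.
Total: 1.

1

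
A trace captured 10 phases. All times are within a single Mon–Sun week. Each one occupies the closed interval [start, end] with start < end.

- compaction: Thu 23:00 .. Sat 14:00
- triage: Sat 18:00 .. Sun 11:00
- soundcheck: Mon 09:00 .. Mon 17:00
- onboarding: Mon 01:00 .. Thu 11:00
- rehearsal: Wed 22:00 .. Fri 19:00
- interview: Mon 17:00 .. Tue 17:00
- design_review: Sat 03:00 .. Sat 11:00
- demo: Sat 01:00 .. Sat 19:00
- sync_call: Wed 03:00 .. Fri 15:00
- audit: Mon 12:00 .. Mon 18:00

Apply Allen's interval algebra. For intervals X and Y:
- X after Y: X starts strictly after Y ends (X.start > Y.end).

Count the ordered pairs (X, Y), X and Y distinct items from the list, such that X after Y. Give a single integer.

Checking all 90 ordered pairs for relation 'after'; matching pairs in alphabetical order:
(compaction, audit): compaction after audit ✓
(compaction, interview): compaction after interview ✓
(compaction, onboarding): compaction after onboarding ✓
(compaction, soundcheck): compaction after soundcheck ✓
(demo, audit): demo after audit ✓
(demo, interview): demo after interview ✓
(demo, onboarding): demo after onboarding ✓
(demo, rehearsal): demo after rehearsal ✓
(demo, soundcheck): demo after soundcheck ✓
(demo, sync_call): demo after sync_call ✓
(design_review, audit): design_review after audit ✓
(design_review, interview): design_review after interview ✓
(design_review, onboarding): design_review after onboarding ✓
(design_review, rehearsal): design_review after rehearsal ✓
(design_review, soundcheck): design_review after soundcheck ✓
(design_review, sync_call): design_review after sync_call ✓
(rehearsal, audit): rehearsal after audit ✓
(rehearsal, interview): rehearsal after interview ✓
(rehearsal, soundcheck): rehearsal after soundcheck ✓
(sync_call, audit): sync_call after audit ✓
(sync_call, interview): sync_call after interview ✓
(sync_call, soundcheck): sync_call after soundcheck ✓
(triage, audit): triage after audit ✓
(triage, compaction): triage after compaction ✓
... plus 6 further pairs not listed.
Count: 30.

30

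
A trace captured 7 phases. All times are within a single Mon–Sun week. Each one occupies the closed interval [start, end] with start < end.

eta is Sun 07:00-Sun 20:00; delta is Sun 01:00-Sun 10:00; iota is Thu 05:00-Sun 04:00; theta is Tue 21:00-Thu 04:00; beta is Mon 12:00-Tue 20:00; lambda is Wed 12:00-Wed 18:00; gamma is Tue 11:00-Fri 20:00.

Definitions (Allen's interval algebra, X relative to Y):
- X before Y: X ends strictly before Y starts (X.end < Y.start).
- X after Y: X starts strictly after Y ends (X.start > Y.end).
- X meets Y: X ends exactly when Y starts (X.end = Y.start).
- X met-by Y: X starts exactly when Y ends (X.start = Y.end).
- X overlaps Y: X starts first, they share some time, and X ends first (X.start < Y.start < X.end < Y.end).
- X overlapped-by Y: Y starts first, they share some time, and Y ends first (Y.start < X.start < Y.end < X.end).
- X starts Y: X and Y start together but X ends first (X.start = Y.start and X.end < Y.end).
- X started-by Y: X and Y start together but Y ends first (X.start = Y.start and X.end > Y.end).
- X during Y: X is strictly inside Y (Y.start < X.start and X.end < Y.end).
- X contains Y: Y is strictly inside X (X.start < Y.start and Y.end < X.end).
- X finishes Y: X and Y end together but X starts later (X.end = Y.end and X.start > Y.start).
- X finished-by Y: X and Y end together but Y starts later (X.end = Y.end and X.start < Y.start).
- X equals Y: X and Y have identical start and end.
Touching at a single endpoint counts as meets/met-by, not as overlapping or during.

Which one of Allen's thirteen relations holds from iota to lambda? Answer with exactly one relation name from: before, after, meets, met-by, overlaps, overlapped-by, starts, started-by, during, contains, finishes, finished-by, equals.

iota = [Thu 05:00, Sun 04:00]; lambda = [Wed 12:00, Wed 18:00].
Compare endpoints: iota.start > lambda.start, iota.start > lambda.end, iota.end > lambda.start, iota.end > lambda.end.
That pattern is 'after'.

after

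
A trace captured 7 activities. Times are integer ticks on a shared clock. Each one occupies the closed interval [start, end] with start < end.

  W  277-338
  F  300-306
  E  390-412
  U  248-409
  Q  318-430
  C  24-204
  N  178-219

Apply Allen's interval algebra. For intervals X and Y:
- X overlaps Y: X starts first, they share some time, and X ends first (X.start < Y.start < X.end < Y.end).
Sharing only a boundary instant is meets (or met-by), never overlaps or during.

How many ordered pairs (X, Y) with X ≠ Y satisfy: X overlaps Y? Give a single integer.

4

Checking all 42 ordered pairs for relation 'overlaps'; matching pairs in alphabetical order:
(C, N): C overlaps N ✓
(U, E): U overlaps E ✓
(U, Q): U overlaps Q ✓
(W, Q): W overlaps Q ✓
Count: 4.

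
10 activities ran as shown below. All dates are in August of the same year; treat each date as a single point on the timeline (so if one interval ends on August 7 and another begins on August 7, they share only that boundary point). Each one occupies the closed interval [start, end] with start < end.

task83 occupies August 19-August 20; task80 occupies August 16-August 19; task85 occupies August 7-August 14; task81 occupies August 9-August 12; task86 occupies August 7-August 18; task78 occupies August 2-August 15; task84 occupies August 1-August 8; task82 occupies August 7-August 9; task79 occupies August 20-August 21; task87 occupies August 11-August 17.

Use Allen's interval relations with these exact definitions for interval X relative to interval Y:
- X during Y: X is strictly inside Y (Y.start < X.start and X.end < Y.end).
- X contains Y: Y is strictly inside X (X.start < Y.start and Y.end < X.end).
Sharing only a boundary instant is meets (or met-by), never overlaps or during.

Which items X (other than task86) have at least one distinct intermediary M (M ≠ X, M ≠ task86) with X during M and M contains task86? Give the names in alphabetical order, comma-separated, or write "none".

Target task86 = [August 7, August 18].
Intermediaries M with M contains task86: none.
Union: none.

none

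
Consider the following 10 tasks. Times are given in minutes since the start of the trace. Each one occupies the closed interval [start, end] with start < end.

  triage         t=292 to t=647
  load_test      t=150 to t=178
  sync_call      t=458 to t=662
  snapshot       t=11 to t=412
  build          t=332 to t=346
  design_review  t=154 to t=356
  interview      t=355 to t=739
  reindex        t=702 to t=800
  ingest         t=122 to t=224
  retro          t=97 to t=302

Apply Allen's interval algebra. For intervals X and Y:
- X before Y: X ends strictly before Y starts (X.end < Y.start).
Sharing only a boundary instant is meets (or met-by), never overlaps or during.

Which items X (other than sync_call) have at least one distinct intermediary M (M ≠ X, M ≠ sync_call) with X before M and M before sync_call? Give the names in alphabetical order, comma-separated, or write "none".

ingest, load_test, retro

Target sync_call = [t=458, t=662].
Intermediaries M with M before sync_call: build, design_review, ingest, load_test, retro, snapshot.
Via build — items with X before build: ingest, load_test, retro.
Via design_review — items with X before design_review: none.
Via ingest — items with X before ingest: none.
Via load_test — items with X before load_test: none.
Via retro — items with X before retro: none.
Via snapshot — items with X before snapshot: none.
Union: ingest, load_test, retro.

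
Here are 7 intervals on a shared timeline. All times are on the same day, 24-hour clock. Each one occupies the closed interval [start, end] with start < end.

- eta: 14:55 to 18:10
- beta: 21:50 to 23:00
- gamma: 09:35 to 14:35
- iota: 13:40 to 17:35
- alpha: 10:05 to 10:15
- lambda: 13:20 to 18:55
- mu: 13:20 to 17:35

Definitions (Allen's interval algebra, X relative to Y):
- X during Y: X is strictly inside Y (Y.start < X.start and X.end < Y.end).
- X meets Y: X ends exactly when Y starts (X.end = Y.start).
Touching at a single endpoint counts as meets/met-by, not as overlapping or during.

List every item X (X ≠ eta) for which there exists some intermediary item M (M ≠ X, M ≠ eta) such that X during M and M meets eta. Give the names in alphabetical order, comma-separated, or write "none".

Target eta = [14:55, 18:10].
Intermediaries M with M meets eta: none.
Union: none.

none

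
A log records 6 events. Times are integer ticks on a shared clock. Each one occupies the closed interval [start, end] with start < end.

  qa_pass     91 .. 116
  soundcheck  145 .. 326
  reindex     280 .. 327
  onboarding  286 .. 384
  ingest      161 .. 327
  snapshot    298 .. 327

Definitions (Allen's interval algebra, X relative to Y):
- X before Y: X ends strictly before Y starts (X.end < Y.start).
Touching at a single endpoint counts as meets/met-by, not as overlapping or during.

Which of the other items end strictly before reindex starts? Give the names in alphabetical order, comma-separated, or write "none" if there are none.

qa_pass

Target reindex = [280, 327].
ingest [161, 327] → finished-by → no.
onboarding [286, 384] → overlapped-by → no.
qa_pass [91, 116] → before → yes.
snapshot [298, 327] → finishes → no.
soundcheck [145, 326] → overlaps → no.
Result: qa_pass.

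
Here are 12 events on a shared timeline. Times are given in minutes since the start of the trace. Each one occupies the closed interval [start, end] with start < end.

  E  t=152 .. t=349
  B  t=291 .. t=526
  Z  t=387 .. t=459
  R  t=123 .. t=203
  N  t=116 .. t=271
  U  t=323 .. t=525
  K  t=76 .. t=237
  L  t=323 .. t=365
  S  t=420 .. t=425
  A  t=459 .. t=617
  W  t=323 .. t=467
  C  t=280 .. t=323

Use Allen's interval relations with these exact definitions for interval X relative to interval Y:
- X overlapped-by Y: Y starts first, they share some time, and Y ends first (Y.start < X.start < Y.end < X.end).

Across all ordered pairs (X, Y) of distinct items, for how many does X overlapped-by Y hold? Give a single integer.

Checking all 132 ordered pairs for relation 'overlapped-by'; matching pairs in alphabetical order:
(A, B): A overlapped-by B ✓
(A, U): A overlapped-by U ✓
(A, W): A overlapped-by W ✓
(B, C): B overlapped-by C ✓
(B, E): B overlapped-by E ✓
(E, K): E overlapped-by K ✓
(E, N): E overlapped-by N ✓
(E, R): E overlapped-by R ✓
(L, E): L overlapped-by E ✓
(N, K): N overlapped-by K ✓
(U, E): U overlapped-by E ✓
(W, E): W overlapped-by E ✓
Count: 12.

12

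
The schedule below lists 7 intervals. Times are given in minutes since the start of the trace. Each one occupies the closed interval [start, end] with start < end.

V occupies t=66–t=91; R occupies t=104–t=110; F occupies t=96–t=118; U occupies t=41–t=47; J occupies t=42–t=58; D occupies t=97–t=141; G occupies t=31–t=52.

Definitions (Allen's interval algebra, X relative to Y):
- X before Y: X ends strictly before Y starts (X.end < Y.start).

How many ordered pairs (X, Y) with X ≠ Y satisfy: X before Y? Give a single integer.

Checking all 42 ordered pairs for relation 'before'; matching pairs in alphabetical order:
(G, D): G before D ✓
(G, F): G before F ✓
(G, R): G before R ✓
(G, V): G before V ✓
(J, D): J before D ✓
(J, F): J before F ✓
(J, R): J before R ✓
(J, V): J before V ✓
(U, D): U before D ✓
(U, F): U before F ✓
(U, R): U before R ✓
(U, V): U before V ✓
(V, D): V before D ✓
(V, F): V before F ✓
(V, R): V before R ✓
Count: 15.

15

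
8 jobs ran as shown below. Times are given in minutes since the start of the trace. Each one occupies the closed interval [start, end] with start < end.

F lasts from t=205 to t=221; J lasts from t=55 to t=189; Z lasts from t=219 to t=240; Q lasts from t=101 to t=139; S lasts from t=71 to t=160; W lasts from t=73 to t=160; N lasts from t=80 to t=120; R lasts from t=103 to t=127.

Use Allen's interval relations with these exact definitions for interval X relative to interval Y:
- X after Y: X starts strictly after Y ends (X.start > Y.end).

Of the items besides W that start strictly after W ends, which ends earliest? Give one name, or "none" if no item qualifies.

Target W = [t=73, t=160].
F [t=205, t=221] → after → candidate.
J [t=55, t=189] → contains → excluded.
N [t=80, t=120] → during → excluded.
Q [t=101, t=139] → during → excluded.
R [t=103, t=127] → during → excluded.
S [t=71, t=160] → finished-by → excluded.
Z [t=219, t=240] → after → candidate.
Among candidates, earliest end is t=221 → F.

F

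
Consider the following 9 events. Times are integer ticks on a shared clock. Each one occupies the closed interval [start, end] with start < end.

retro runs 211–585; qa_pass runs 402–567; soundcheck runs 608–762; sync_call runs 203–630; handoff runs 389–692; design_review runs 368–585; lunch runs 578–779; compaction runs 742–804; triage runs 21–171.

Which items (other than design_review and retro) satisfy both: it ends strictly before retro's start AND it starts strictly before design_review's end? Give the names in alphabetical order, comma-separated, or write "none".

triage

Conditions: its end is strictly before retro's start (X.end < 211) AND its start is strictly before design_review's end (X.start < 585).
compaction: end 804 < 211? ✗; start 742 < 585? ✗ → no.
handoff: end 692 < 211? ✗; start 389 < 585? ✓ → no.
lunch: end 779 < 211? ✗; start 578 < 585? ✓ → no.
qa_pass: end 567 < 211? ✗; start 402 < 585? ✓ → no.
soundcheck: end 762 < 211? ✗; start 608 < 585? ✗ → no.
sync_call: end 630 < 211? ✗; start 203 < 585? ✓ → no.
triage: end 171 < 211? ✓; start 21 < 585? ✓ → yes.
Result: triage.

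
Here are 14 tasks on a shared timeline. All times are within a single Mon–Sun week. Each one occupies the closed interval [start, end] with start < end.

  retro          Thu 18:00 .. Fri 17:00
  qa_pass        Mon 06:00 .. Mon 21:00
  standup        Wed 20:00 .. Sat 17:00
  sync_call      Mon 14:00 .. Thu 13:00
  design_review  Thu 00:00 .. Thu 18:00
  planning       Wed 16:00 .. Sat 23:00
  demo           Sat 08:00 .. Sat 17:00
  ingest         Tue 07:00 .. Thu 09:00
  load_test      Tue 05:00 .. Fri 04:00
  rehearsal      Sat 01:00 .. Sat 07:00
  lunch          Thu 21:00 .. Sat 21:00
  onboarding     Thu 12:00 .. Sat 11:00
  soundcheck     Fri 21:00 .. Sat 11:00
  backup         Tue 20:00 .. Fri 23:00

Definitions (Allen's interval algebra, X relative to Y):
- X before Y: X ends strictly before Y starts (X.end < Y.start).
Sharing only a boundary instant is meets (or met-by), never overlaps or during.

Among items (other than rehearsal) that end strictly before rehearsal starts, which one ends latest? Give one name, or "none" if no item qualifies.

backup

Target rehearsal = [Sat 01:00, Sat 07:00].
backup [Tue 20:00, Fri 23:00] → before → candidate.
demo [Sat 08:00, Sat 17:00] → after → excluded.
design_review [Thu 00:00, Thu 18:00] → before → candidate.
ingest [Tue 07:00, Thu 09:00] → before → candidate.
load_test [Tue 05:00, Fri 04:00] → before → candidate.
lunch [Thu 21:00, Sat 21:00] → contains → excluded.
onboarding [Thu 12:00, Sat 11:00] → contains → excluded.
planning [Wed 16:00, Sat 23:00] → contains → excluded.
qa_pass [Mon 06:00, Mon 21:00] → before → candidate.
retro [Thu 18:00, Fri 17:00] → before → candidate.
soundcheck [Fri 21:00, Sat 11:00] → contains → excluded.
standup [Wed 20:00, Sat 17:00] → contains → excluded.
sync_call [Mon 14:00, Thu 13:00] → before → candidate.
Among candidates, latest end is Fri 23:00 → backup.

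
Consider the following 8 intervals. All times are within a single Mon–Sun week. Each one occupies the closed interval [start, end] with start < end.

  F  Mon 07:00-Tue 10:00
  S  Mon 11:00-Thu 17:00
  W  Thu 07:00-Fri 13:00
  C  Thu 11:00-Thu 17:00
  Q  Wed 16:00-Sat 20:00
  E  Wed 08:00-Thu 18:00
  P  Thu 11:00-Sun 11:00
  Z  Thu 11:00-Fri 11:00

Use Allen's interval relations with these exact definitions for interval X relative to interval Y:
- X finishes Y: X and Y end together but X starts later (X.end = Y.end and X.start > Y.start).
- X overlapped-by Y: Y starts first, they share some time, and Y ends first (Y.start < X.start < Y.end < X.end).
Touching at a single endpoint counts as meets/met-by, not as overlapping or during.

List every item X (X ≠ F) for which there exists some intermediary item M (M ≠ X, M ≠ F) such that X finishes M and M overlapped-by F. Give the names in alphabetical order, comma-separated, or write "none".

C

Target F = [Mon 07:00, Tue 10:00].
Intermediaries M with M overlapped-by F: S.
Via S — items with X finishes S: C.
Union: C.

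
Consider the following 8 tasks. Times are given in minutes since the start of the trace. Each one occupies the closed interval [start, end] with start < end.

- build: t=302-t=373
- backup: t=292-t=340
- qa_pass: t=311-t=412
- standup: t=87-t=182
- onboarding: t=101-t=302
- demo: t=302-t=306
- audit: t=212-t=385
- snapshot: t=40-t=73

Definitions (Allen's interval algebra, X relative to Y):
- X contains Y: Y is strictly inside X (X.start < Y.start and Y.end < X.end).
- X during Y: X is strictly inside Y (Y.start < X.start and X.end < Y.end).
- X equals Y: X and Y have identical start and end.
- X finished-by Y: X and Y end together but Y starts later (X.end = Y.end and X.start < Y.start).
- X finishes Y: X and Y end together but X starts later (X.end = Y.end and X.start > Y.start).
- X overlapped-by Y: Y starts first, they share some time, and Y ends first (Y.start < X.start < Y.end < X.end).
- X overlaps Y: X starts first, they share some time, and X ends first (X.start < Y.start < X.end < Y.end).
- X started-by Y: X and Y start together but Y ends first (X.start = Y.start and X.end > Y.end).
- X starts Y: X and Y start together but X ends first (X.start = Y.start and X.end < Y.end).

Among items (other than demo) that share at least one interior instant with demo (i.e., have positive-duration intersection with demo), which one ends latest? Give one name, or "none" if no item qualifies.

audit

Target demo = [t=302, t=306].
audit [t=212, t=385] → contains → candidate.
backup [t=292, t=340] → contains → candidate.
build [t=302, t=373] → started-by → candidate.
onboarding [t=101, t=302] → meets → excluded.
qa_pass [t=311, t=412] → after → excluded.
snapshot [t=40, t=73] → before → excluded.
standup [t=87, t=182] → before → excluded.
Among candidates, latest end is t=385 → audit.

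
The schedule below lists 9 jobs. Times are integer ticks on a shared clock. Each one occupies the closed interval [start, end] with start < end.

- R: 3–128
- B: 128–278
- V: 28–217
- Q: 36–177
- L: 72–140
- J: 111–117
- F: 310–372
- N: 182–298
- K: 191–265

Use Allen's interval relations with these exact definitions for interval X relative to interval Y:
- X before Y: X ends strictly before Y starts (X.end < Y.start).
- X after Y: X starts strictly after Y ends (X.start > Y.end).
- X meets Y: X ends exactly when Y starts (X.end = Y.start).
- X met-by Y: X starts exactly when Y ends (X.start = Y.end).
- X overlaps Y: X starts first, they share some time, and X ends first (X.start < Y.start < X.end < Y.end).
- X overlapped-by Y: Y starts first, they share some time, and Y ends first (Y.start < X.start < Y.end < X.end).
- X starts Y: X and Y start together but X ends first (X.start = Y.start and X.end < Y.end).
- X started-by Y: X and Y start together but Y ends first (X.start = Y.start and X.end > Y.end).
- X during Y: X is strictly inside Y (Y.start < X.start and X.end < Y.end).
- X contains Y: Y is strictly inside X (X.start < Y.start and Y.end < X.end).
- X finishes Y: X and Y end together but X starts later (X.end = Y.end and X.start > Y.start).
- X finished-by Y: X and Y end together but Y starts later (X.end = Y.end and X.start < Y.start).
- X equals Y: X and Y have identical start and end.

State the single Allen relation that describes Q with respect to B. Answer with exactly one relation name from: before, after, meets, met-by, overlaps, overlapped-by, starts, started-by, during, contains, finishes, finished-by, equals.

Q = [36, 177]; B = [128, 278].
Compare endpoints: Q.start < B.start, Q.start < B.end, Q.end > B.start, Q.end < B.end.
That pattern is 'overlaps'.

overlaps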